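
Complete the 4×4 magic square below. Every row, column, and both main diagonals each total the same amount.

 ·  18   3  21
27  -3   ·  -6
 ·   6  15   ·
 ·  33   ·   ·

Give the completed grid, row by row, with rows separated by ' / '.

Column 2 is already complete: 18 + -3 + 6 + 33 = 54, so that is the magic constant.
Row 1: 18 + 3 + 21 + ? = 54, so (1,1) = 12.
Row 2 must total 54; the given cells sum to 18, so (2,3) = 36.
Column 3 must total 54; the given cells sum to 54, so (4,3) = 0.
Main diagonal must total 54; the given cells sum to 24, so (4,4) = 30.
Anti-diagonal needs 54; the known cells sum to 63, so (4,1) = -9.
Column 1 must total 54; the given cells sum to 30, so (3,1) = 24.
Column 4 must total 54; the given cells sum to 45, so (3,4) = 9.

12 18 3 21 / 27 -3 36 -6 / 24 6 15 9 / -9 33 0 30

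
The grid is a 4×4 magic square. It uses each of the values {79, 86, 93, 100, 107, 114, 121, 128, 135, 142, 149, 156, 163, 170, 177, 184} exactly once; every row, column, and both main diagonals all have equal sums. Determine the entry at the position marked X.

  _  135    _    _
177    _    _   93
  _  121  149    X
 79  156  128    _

86

The 16 entries sum to 2104, so each line sums to 2104/4 = 526.
Row 4 must total 526; the given cells sum to 363, so (4,4) = 163.
From column 2, 526 − (135 + 121 + 156) gives (2,2) = 114.
Main diagonal: 114 + 149 + 163 + ? = 526, so (1,1) = 100.
Using row 2: 177 + 114 + 93 + ? → (2,3) = 526 − 384 = 142.
Using column 1: 100 + 177 + 79 + ? → (3,1) = 526 − 356 = 170.
The remaining cell in column 3 is (1,3) = 526 − 419 = 107.
The remaining cell in anti-diagonal is (1,4) = 526 − 342 = 184.
The remaining cell in row 3 is (3,4) = 526 − 440 = 86.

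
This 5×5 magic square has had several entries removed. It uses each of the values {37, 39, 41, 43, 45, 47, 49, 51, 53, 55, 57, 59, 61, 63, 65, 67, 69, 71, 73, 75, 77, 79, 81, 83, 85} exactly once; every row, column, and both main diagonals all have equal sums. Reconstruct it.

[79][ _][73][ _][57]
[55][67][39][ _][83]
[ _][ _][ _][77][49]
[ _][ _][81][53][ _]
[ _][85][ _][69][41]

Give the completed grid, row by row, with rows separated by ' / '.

The 25 entries sum to 1525, so each line sums to 1525/5 = 305.
Using row 2: 55 + 67 + 39 + 83 + ? → (2,4) = 305 − 244 = 61.
From column 4, 305 − (61 + 77 + 53 + 69) gives (1,4) = 45.
The remaining cell in column 5 is (4,5) = 305 − 230 = 75.
The remaining cell in main diagonal is (3,3) = 305 − 240 = 65.
From row 1, 305 − (79 + 73 + 45 + 57) gives (1,2) = 51.
The remaining cell in column 3 is (5,3) = 305 − 258 = 47.
Using row 5: 85 + 47 + 69 + 41 + ? → (5,1) = 305 − 242 = 63.
Anti-diagonal: 57 + 61 + 65 + 63 + ? = 305, so (4,2) = 59.
Using row 4: 59 + 81 + 53 + 75 + ? → (4,1) = 305 − 268 = 37.
From column 1, 305 − (79 + 55 + 37 + 63) gives (3,1) = 71.
From column 2, 305 − (51 + 67 + 59 + 85) gives (3,2) = 43.

79 51 73 45 57 / 55 67 39 61 83 / 71 43 65 77 49 / 37 59 81 53 75 / 63 85 47 69 41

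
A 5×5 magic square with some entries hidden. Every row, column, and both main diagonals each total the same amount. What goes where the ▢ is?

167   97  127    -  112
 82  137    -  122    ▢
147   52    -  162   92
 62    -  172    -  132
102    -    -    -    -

152

Column 1 is complete and sums to 560; that is the magic constant.
Row 1 needs 560; the known cells sum to 503, so (1,4) = 57.
Using row 3: 147 + 52 + 162 + 92 + ? → (3,3) = 560 − 453 = 107.
Anti-diagonal must total 560; the given cells sum to 443, so (4,2) = 117.
From row 4, 560 − (62 + 117 + 172 + 132) gives (4,4) = 77.
Column 2 must total 560; the given cells sum to 403, so (5,2) = 157.
Using column 4: 57 + 122 + 162 + 77 + ? → (5,4) = 560 − 418 = 142.
Main diagonal needs 560; the known cells sum to 488, so (5,5) = 72.
Using row 5: 102 + 157 + 142 + 72 + ? → (5,3) = 560 − 473 = 87.
Column 3: 127 + 107 + 172 + 87 + ? = 560, so (2,3) = 67.
From column 5, 560 − (112 + 92 + 132 + 72) gives (2,5) = 152.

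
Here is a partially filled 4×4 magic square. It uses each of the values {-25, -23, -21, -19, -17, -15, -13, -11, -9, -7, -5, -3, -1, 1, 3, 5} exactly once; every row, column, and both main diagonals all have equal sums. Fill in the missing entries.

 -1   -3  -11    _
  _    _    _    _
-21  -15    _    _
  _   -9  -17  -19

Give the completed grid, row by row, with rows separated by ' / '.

-1 -3 -11 -25 / -23 -13 -5 1 / -21 -15 -7 3 / 5 -9 -17 -19

The 16 entries sum to -160, so each line sums to -160/4 = -40.
Row 1: -1 + (-3) + (-11) + ? = -40, so (1,4) = -25.
Row 4: -9 + (-17) + (-19) + ? = -40, so (4,1) = 5.
Column 1 must total -40; the given cells sum to -17, so (2,1) = -23.
Using column 2: -3 + (-15) + (-9) + ? → (2,2) = -40 − (-27) = -13.
From main diagonal, -40 − (-1 + (-13) + (-19)) gives (3,3) = -7.
Anti-diagonal must total -40; the given cells sum to -35, so (2,3) = -5.
Row 2 must total -40; the given cells sum to -41, so (2,4) = 1.
Row 3: -21 + (-15) + (-7) + ? = -40, so (3,4) = 3.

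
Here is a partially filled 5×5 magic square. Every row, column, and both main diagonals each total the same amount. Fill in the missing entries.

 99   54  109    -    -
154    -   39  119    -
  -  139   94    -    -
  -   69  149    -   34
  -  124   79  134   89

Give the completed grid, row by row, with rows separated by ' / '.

Column 3 is already complete: 109 + 39 + 94 + 149 + 79 = 470, so that is the magic constant.
From row 5, 470 − (124 + 79 + 134 + 89) gives (5,1) = 44.
Column 2 must total 470; the given cells sum to 386, so (2,2) = 84.
Main diagonal needs 470; the known cells sum to 366, so (4,4) = 104.
From anti-diagonal, 470 − (119 + 94 + 69 + 44) gives (1,5) = 144.
From row 1, 470 − (99 + 54 + 109 + 144) gives (1,4) = 64.
Row 2 needs 470; the known cells sum to 396, so (2,5) = 74.
From row 4, 470 − (69 + 149 + 104 + 34) gives (4,1) = 114.
Column 1: 99 + 154 + 114 + 44 + ? = 470, so (3,1) = 59.
The remaining cell in column 4 is (3,4) = 470 − 421 = 49.
The remaining cell in column 5 is (3,5) = 470 − 341 = 129.

99 54 109 64 144 / 154 84 39 119 74 / 59 139 94 49 129 / 114 69 149 104 34 / 44 124 79 134 89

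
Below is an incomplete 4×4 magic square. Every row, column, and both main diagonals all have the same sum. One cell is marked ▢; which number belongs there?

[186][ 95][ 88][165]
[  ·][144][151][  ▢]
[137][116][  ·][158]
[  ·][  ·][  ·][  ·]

130

Row 1 is complete and sums to 534; that is the magic constant.
Row 3 needs 534; the known cells sum to 411, so (3,3) = 123.
The remaining cell in column 2 is (4,2) = 534 − 355 = 179.
From column 3, 534 − (88 + 151 + 123) gives (4,3) = 172.
Main diagonal needs 534; the known cells sum to 453, so (4,4) = 81.
Anti-diagonal: 165 + 151 + 116 + ? = 534, so (4,1) = 102.
From column 1, 534 − (186 + 137 + 102) gives (2,1) = 109.
The remaining cell in column 4 is (2,4) = 534 − 404 = 130.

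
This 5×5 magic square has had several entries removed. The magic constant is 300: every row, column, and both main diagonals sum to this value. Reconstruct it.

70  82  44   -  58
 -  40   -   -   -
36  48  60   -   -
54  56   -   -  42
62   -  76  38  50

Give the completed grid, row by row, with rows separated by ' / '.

From row 1, 300 − (70 + 82 + 44 + 58) gives (1,4) = 46.
From row 5, 300 − (62 + 76 + 38 + 50) gives (5,2) = 74.
Column 1 needs 300; the known cells sum to 222, so (2,1) = 78.
Main diagonal needs 300; the known cells sum to 220, so (4,4) = 80.
Using anti-diagonal: 58 + 60 + 56 + 62 + ? → (2,4) = 300 − 236 = 64.
Row 4: 54 + 56 + 80 + 42 + ? = 300, so (4,3) = 68.
Column 3 must total 300; the given cells sum to 248, so (2,3) = 52.
From column 4, 300 − (46 + 64 + 80 + 38) gives (3,4) = 72.
Using row 2: 78 + 40 + 52 + 64 + ? → (2,5) = 300 − 234 = 66.
Row 3 must total 300; the given cells sum to 216, so (3,5) = 84.

70 82 44 46 58 / 78 40 52 64 66 / 36 48 60 72 84 / 54 56 68 80 42 / 62 74 76 38 50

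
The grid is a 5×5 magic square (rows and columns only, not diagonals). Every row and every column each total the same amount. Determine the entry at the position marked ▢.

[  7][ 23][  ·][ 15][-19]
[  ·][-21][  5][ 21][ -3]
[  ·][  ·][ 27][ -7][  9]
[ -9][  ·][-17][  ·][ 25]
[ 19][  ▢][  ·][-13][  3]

Column 5 is complete and sums to 15; that is the magic constant.
From row 1, 15 − (7 + 23 + 15 + (-19)) gives (1,3) = -11.
Using row 2: -21 + 5 + 21 + (-3) + ? → (2,1) = 15 − 2 = 13.
Using column 1: 7 + 13 + (-9) + 19 + ? → (3,1) = 15 − 30 = -15.
Column 3 needs 15; the known cells sum to 4, so (5,3) = 11.
Column 4 needs 15; the known cells sum to 16, so (4,4) = -1.
Row 3 needs 15; the known cells sum to 14, so (3,2) = 1.
Row 4 needs 15; the known cells sum to -2, so (4,2) = 17.
The remaining cell in row 5 is (5,2) = 15 − 20 = -5.

-5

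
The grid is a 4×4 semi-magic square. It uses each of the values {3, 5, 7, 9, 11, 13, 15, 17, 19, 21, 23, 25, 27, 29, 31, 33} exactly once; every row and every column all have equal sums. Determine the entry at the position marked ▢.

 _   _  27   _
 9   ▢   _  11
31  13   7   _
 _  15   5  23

The 16 entries sum to 288, so each line sums to 288/4 = 72.
Row 3 needs 72; the known cells sum to 51, so (3,4) = 21.
Row 4 needs 72; the known cells sum to 43, so (4,1) = 29.
Using column 1: 9 + 31 + 29 + ? → (1,1) = 72 − 69 = 3.
Column 3 needs 72; the known cells sum to 39, so (2,3) = 33.
The remaining cell in column 4 is (1,4) = 72 − 55 = 17.
Row 1: 3 + 27 + 17 + ? = 72, so (1,2) = 25.
The remaining cell in row 2 is (2,2) = 72 − 53 = 19.

19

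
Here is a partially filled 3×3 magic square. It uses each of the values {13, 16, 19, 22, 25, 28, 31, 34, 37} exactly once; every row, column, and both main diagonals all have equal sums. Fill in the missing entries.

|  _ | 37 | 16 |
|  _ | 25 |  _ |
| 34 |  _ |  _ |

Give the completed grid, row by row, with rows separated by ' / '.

22 37 16 / 19 25 31 / 34 13 28

The 9 entries sum to 225, so each line sums to 225/3 = 75.
Row 1: 37 + 16 + ? = 75, so (1,1) = 22.
The remaining cell in column 1 is (2,1) = 75 − 56 = 19.
From column 2, 75 − (37 + 25) gives (3,2) = 13.
Main diagonal needs 75; the known cells sum to 47, so (3,3) = 28.
Row 2 needs 75; the known cells sum to 44, so (2,3) = 31.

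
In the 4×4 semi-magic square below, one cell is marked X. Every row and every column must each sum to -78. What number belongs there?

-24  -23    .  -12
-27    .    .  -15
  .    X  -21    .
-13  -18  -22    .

The remaining cell in row 1 is (1,3) = -78 − (-59) = -19.
Row 4: -13 + (-18) + (-22) + ? = -78, so (4,4) = -25.
Column 1 needs -78; the known cells sum to -64, so (3,1) = -14.
The remaining cell in column 3 is (2,3) = -78 − (-62) = -16.
Using column 4: -12 + (-15) + (-25) + ? → (3,4) = -78 − (-52) = -26.
Row 2: -27 + (-16) + (-15) + ? = -78, so (2,2) = -20.
Row 3: -14 + (-21) + (-26) + ? = -78, so (3,2) = -17.

-17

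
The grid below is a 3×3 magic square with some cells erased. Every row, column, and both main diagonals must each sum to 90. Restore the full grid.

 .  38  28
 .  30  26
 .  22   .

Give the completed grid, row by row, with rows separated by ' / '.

24 38 28 / 34 30 26 / 32 22 36

From row 1, 90 − (38 + 28) gives (1,1) = 24.
The remaining cell in row 2 is (2,1) = 90 − 56 = 34.
Column 1 must total 90; the given cells sum to 58, so (3,1) = 32.
Column 3 must total 90; the given cells sum to 54, so (3,3) = 36.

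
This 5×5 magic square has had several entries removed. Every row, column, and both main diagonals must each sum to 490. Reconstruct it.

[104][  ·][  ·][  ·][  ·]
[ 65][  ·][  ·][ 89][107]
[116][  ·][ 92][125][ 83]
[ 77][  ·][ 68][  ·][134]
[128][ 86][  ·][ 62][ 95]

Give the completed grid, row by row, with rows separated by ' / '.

104 122 80 113 71 / 65 98 131 89 107 / 116 74 92 125 83 / 77 110 68 101 134 / 128 86 119 62 95

Row 3: 116 + 92 + 125 + 83 + ? = 490, so (3,2) = 74.
Using row 5: 128 + 86 + 62 + 95 + ? → (5,3) = 490 − 371 = 119.
From column 5, 490 − (107 + 83 + 134 + 95) gives (1,5) = 71.
Using anti-diagonal: 71 + 89 + 92 + 128 + ? → (4,2) = 490 − 380 = 110.
Row 4 needs 490; the known cells sum to 389, so (4,4) = 101.
Column 4 needs 490; the known cells sum to 377, so (1,4) = 113.
The remaining cell in main diagonal is (2,2) = 490 − 392 = 98.
From row 2, 490 − (65 + 98 + 89 + 107) gives (2,3) = 131.
Column 2 must total 490; the given cells sum to 368, so (1,2) = 122.
The remaining cell in column 3 is (1,3) = 490 − 410 = 80.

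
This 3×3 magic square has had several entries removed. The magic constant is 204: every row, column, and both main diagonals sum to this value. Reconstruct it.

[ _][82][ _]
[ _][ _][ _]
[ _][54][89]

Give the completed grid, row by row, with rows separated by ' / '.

47 82 75 / 96 68 40 / 61 54 89

Row 3 needs 204; the known cells sum to 143, so (3,1) = 61.
Column 2: 82 + 54 + ? = 204, so (2,2) = 68.
Using main diagonal: 68 + 89 + ? → (1,1) = 204 − 157 = 47.
From anti-diagonal, 204 − (68 + 61) gives (1,3) = 75.
The remaining cell in column 1 is (2,1) = 204 − 108 = 96.
Column 3 needs 204; the known cells sum to 164, so (2,3) = 40.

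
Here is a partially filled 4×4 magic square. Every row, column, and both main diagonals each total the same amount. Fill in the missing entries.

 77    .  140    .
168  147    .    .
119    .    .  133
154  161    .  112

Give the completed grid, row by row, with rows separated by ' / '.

Column 1 is already complete: 77 + 168 + 119 + 154 = 518, so that is the magic constant.
Using row 4: 154 + 161 + 112 + ? → (4,3) = 518 − 427 = 91.
Main diagonal: 77 + 147 + 112 + ? = 518, so (3,3) = 182.
From row 3, 518 − (119 + 182 + 133) gives (3,2) = 84.
Using column 2: 147 + 84 + 161 + ? → (1,2) = 518 − 392 = 126.
Column 3 needs 518; the known cells sum to 413, so (2,3) = 105.
The remaining cell in anti-diagonal is (1,4) = 518 − 343 = 175.
Using row 2: 168 + 147 + 105 + ? → (2,4) = 518 − 420 = 98.

77 126 140 175 / 168 147 105 98 / 119 84 182 133 / 154 161 91 112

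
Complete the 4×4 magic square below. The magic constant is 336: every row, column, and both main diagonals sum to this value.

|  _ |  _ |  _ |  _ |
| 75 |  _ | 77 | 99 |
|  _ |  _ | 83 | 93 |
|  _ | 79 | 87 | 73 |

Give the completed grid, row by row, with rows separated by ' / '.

95 81 89 71 / 75 85 77 99 / 69 91 83 93 / 97 79 87 73

From row 2, 336 − (75 + 77 + 99) gives (2,2) = 85.
Row 4 must total 336; the given cells sum to 239, so (4,1) = 97.
The remaining cell in column 3 is (1,3) = 336 − 247 = 89.
The remaining cell in column 4 is (1,4) = 336 − 265 = 71.
Main diagonal must total 336; the given cells sum to 241, so (1,1) = 95.
Anti-diagonal needs 336; the known cells sum to 245, so (3,2) = 91.
Row 1 needs 336; the known cells sum to 255, so (1,2) = 81.
Row 3: 91 + 83 + 93 + ? = 336, so (3,1) = 69.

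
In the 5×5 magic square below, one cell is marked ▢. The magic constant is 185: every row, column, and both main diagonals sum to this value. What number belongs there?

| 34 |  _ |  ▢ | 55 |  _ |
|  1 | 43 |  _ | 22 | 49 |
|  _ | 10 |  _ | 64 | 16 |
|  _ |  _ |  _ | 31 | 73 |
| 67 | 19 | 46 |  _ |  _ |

Row 2: 1 + 43 + 22 + 49 + ? = 185, so (2,3) = 70.
From column 4, 185 − (55 + 22 + 64 + 31) gives (5,4) = 13.
The remaining cell in row 5 is (5,5) = 185 − 145 = 40.
Column 5 must total 185; the given cells sum to 178, so (1,5) = 7.
Main diagonal needs 185; the known cells sum to 148, so (3,3) = 37.
Anti-diagonal must total 185; the given cells sum to 133, so (4,2) = 52.
The remaining cell in row 3 is (3,1) = 185 − 127 = 58.
The remaining cell in column 1 is (4,1) = 185 − 160 = 25.
From column 2, 185 − (43 + 10 + 52 + 19) gives (1,2) = 61.
From row 1, 185 − (34 + 61 + 55 + 7) gives (1,3) = 28.

28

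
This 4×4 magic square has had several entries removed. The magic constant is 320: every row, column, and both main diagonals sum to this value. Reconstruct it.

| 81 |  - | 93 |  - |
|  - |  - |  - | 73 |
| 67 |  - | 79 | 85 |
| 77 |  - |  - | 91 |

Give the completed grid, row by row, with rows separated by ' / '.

81 75 93 71 / 95 69 83 73 / 67 89 79 85 / 77 87 65 91

Row 3 needs 320; the known cells sum to 231, so (3,2) = 89.
Using column 1: 81 + 67 + 77 + ? → (2,1) = 320 − 225 = 95.
The remaining cell in column 4 is (1,4) = 320 − 249 = 71.
Main diagonal needs 320; the known cells sum to 251, so (2,2) = 69.
Anti-diagonal needs 320; the known cells sum to 237, so (2,3) = 83.
The remaining cell in row 1 is (1,2) = 320 − 245 = 75.
Column 2: 75 + 69 + 89 + ? = 320, so (4,2) = 87.
The remaining cell in column 3 is (4,3) = 320 − 255 = 65.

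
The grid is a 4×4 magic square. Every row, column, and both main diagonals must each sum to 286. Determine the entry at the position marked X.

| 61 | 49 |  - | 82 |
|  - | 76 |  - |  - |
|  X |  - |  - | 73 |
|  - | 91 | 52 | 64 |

58

Row 1: 61 + 49 + 82 + ? = 286, so (1,3) = 94.
The remaining cell in row 4 is (4,1) = 286 − 207 = 79.
From column 2, 286 − (49 + 76 + 91) gives (3,2) = 70.
Column 4 needs 286; the known cells sum to 219, so (2,4) = 67.
From main diagonal, 286 − (61 + 76 + 64) gives (3,3) = 85.
Anti-diagonal must total 286; the given cells sum to 231, so (2,3) = 55.
Using row 2: 76 + 55 + 67 + ? → (2,1) = 286 − 198 = 88.
Using row 3: 70 + 85 + 73 + ? → (3,1) = 286 − 228 = 58.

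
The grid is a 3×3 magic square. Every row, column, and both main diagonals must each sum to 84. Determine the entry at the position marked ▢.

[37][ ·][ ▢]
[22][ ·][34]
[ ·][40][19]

31

Row 2 must total 84; the given cells sum to 56, so (2,2) = 28.
Row 3 must total 84; the given cells sum to 59, so (3,1) = 25.
Column 2 must total 84; the given cells sum to 68, so (1,2) = 16.
Column 3 must total 84; the given cells sum to 53, so (1,3) = 31.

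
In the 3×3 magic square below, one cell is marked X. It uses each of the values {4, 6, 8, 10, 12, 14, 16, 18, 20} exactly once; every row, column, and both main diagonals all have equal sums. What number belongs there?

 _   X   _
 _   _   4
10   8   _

16

The 9 entries sum to 108, so each line sums to 108/3 = 36.
Row 3 must total 36; the given cells sum to 18, so (3,3) = 18.
Column 3 must total 36; the given cells sum to 22, so (1,3) = 14.
The remaining cell in anti-diagonal is (2,2) = 36 − 24 = 12.
Row 2 needs 36; the known cells sum to 16, so (2,1) = 20.
Using column 1: 20 + 10 + ? → (1,1) = 36 − 30 = 6.
Column 2 needs 36; the known cells sum to 20, so (1,2) = 16.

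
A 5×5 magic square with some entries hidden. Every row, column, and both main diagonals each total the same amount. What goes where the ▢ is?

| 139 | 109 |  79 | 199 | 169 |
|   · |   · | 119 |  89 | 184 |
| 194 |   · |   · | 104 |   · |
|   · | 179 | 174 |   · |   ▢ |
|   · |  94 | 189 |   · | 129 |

Row 1 is complete and sums to 695; that is the magic constant.
Column 3 must total 695; the given cells sum to 561, so (3,3) = 134.
Anti-diagonal needs 695; the known cells sum to 571, so (5,1) = 124.
Using row 5: 124 + 94 + 189 + 129 + ? → (5,4) = 695 − 536 = 159.
Using column 4: 199 + 89 + 104 + 159 + ? → (4,4) = 695 − 551 = 144.
Main diagonal must total 695; the given cells sum to 546, so (2,2) = 149.
Using row 2: 149 + 119 + 89 + 184 + ? → (2,1) = 695 − 541 = 154.
The remaining cell in column 1 is (4,1) = 695 − 611 = 84.
The remaining cell in column 2 is (3,2) = 695 − 531 = 164.
The remaining cell in row 3 is (3,5) = 695 − 596 = 99.
Row 4 needs 695; the known cells sum to 581, so (4,5) = 114.

114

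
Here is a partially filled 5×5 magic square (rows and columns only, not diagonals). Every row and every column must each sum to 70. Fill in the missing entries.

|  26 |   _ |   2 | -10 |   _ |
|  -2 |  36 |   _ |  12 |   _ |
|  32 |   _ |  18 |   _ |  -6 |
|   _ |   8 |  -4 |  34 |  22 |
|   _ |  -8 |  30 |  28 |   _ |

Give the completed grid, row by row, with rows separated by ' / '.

26 14 2 -10 38 / -2 36 24 12 0 / 32 20 18 6 -6 / 10 8 -4 34 22 / 4 -8 30 28 16

Row 4: 8 + (-4) + 34 + 22 + ? = 70, so (4,1) = 10.
Column 1: 26 + (-2) + 32 + 10 + ? = 70, so (5,1) = 4.
Column 3: 2 + 18 + (-4) + 30 + ? = 70, so (2,3) = 24.
The remaining cell in column 4 is (3,4) = 70 − 64 = 6.
The remaining cell in row 2 is (2,5) = 70 − 70 = 0.
Row 3: 32 + 18 + 6 + (-6) + ? = 70, so (3,2) = 20.
Using row 5: 4 + (-8) + 30 + 28 + ? → (5,5) = 70 − 54 = 16.
Column 2 must total 70; the given cells sum to 56, so (1,2) = 14.
Column 5: 0 + (-6) + 22 + 16 + ? = 70, so (1,5) = 38.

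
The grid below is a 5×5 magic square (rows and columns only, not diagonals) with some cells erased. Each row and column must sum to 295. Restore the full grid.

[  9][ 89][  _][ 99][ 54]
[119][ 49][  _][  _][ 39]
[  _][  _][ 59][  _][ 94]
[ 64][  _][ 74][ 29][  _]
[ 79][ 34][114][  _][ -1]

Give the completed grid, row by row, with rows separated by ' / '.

9 89 44 99 54 / 119 49 4 84 39 / 24 104 59 14 94 / 64 19 74 29 109 / 79 34 114 69 -1

Row 1 must total 295; the given cells sum to 251, so (1,3) = 44.
From row 5, 295 − (79 + 34 + 114 + (-1)) gives (5,4) = 69.
From column 1, 295 − (9 + 119 + 64 + 79) gives (3,1) = 24.
The remaining cell in column 3 is (2,3) = 295 − 291 = 4.
The remaining cell in column 5 is (4,5) = 295 − 186 = 109.
Row 2: 119 + 49 + 4 + 39 + ? = 295, so (2,4) = 84.
Row 4 must total 295; the given cells sum to 276, so (4,2) = 19.
From column 2, 295 − (89 + 49 + 19 + 34) gives (3,2) = 104.
Column 4 needs 295; the known cells sum to 281, so (3,4) = 14.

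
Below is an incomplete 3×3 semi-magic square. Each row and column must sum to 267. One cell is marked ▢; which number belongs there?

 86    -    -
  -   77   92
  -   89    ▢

Row 2: 77 + 92 + ? = 267, so (2,1) = 98.
The remaining cell in column 1 is (3,1) = 267 − 184 = 83.
Using column 2: 77 + 89 + ? → (1,2) = 267 − 166 = 101.
The remaining cell in row 1 is (1,3) = 267 − 187 = 80.
Row 3 needs 267; the known cells sum to 172, so (3,3) = 95.

95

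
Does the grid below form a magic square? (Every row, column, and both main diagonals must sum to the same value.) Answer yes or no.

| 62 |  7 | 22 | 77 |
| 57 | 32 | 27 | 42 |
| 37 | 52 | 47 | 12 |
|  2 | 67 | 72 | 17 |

No — column 4 sums to 148 but anti-diagonal sums to 158.

Row 1: 62 + 7 + 22 + 77 = 168.
Row 2: 57 + 32 + 27 + 42 = 158.
Row 3: 37 + 52 + 47 + 12 = 148.
Row 4: 2 + 67 + 72 + 17 = 158.
Column 1: 62 + 57 + 37 + 2 = 158.
Column 2: 7 + 32 + 52 + 67 = 158.
Column 3: 22 + 27 + 47 + 72 = 168.
Column 4: 77 + 42 + 12 + 17 = 148.
Main diagonal: 62 + 32 + 47 + 17 = 158.
Anti-diagonal: 77 + 27 + 52 + 2 = 158.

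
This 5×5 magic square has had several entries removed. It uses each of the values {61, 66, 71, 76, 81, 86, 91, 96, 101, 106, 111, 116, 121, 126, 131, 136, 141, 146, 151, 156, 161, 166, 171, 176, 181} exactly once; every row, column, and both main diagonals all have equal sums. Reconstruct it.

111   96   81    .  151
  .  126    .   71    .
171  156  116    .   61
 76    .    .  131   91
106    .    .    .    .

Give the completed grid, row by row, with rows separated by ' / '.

The 25 entries sum to 3025, so each line sums to 3025/5 = 605.
The remaining cell in row 1 is (1,4) = 605 − 439 = 166.
Using row 3: 171 + 156 + 116 + 61 + ? → (3,4) = 605 − 504 = 101.
Column 1 must total 605; the given cells sum to 464, so (2,1) = 141.
From column 4, 605 − (166 + 71 + 101 + 131) gives (5,4) = 136.
The remaining cell in main diagonal is (5,5) = 605 − 484 = 121.
Anti-diagonal must total 605; the given cells sum to 444, so (4,2) = 161.
Using row 4: 76 + 161 + 131 + 91 + ? → (4,3) = 605 − 459 = 146.
Column 2 must total 605; the given cells sum to 539, so (5,2) = 66.
The remaining cell in column 5 is (2,5) = 605 − 424 = 181.
From row 2, 605 − (141 + 126 + 71 + 181) gives (2,3) = 86.
Row 5: 106 + 66 + 136 + 121 + ? = 605, so (5,3) = 176.

111 96 81 166 151 / 141 126 86 71 181 / 171 156 116 101 61 / 76 161 146 131 91 / 106 66 176 136 121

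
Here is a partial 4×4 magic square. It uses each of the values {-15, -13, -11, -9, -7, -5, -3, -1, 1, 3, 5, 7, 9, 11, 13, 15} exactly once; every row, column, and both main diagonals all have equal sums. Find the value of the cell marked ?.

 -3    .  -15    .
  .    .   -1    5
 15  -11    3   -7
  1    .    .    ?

The 16 entries sum to 0, so each line sums to 0/4 = 0.
Column 1 needs 0; the known cells sum to 13, so (2,1) = -13.
Column 3: -15 + (-1) + 3 + ? = 0, so (4,3) = 13.
The remaining cell in anti-diagonal is (1,4) = 0 − (-11) = 11.
Row 1 needs 0; the known cells sum to -7, so (1,2) = 7.
Row 2 needs 0; the known cells sum to -9, so (2,2) = 9.
Using column 2: 7 + 9 + (-11) + ? → (4,2) = 0 − 5 = -5.
Using column 4: 11 + 5 + (-7) + ? → (4,4) = 0 − 9 = -9.

-9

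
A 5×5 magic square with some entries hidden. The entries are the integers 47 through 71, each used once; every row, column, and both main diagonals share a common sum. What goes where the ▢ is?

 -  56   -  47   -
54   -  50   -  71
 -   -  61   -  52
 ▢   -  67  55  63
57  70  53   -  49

51

The entries are 47 through 71, which sum to 1475, so each line sums to 1475/5 = 295.
Row 5 needs 295; the known cells sum to 229, so (5,4) = 66.
Using column 3: 50 + 61 + 67 + 53 + ? → (1,3) = 295 − 231 = 64.
Column 5 needs 295; the known cells sum to 235, so (1,5) = 60.
Row 1 needs 295; the known cells sum to 227, so (1,1) = 68.
From main diagonal, 295 − (68 + 61 + 55 + 49) gives (2,2) = 62.
The remaining cell in row 2 is (2,4) = 295 − 237 = 58.
Column 4: 47 + 58 + 55 + 66 + ? = 295, so (3,4) = 69.
Using anti-diagonal: 60 + 58 + 61 + 57 + ? → (4,2) = 295 − 236 = 59.
The remaining cell in row 4 is (4,1) = 295 − 244 = 51.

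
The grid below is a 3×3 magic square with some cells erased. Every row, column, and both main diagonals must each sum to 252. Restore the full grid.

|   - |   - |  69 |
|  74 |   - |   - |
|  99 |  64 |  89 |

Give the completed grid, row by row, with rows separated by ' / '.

The remaining cell in column 1 is (1,1) = 252 − 173 = 79.
The remaining cell in column 3 is (2,3) = 252 − 158 = 94.
Main diagonal needs 252; the known cells sum to 168, so (2,2) = 84.
Row 1 needs 252; the known cells sum to 148, so (1,2) = 104.

79 104 69 / 74 84 94 / 99 64 89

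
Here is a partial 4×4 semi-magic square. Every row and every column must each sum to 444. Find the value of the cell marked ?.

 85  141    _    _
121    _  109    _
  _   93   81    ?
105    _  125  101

137

The remaining cell in row 4 is (4,2) = 444 − 331 = 113.
From column 1, 444 − (85 + 121 + 105) gives (3,1) = 133.
Column 2 must total 444; the given cells sum to 347, so (2,2) = 97.
Using column 3: 109 + 81 + 125 + ? → (1,3) = 444 − 315 = 129.
The remaining cell in row 1 is (1,4) = 444 − 355 = 89.
Row 2 needs 444; the known cells sum to 327, so (2,4) = 117.
Row 3 needs 444; the known cells sum to 307, so (3,4) = 137.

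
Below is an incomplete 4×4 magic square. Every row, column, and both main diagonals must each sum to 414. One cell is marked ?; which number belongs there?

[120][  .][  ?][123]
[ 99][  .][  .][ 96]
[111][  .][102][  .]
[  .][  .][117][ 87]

Column 1 must total 414; the given cells sum to 330, so (4,1) = 84.
Using column 4: 123 + 96 + 87 + ? → (3,4) = 414 − 306 = 108.
Main diagonal: 120 + 102 + 87 + ? = 414, so (2,2) = 105.
Row 2: 99 + 105 + 96 + ? = 414, so (2,3) = 114.
Row 3: 111 + 102 + 108 + ? = 414, so (3,2) = 93.
Row 4: 84 + 117 + 87 + ? = 414, so (4,2) = 126.
Column 2: 105 + 93 + 126 + ? = 414, so (1,2) = 90.
From column 3, 414 − (114 + 102 + 117) gives (1,3) = 81.

81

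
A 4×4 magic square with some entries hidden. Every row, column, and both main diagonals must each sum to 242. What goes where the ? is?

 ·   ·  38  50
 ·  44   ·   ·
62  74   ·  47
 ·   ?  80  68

41

Row 3 must total 242; the given cells sum to 183, so (3,3) = 59.
Column 3 needs 242; the known cells sum to 177, so (2,3) = 65.
Using column 4: 50 + 47 + 68 + ? → (2,4) = 242 − 165 = 77.
Main diagonal must total 242; the given cells sum to 171, so (1,1) = 71.
The remaining cell in anti-diagonal is (4,1) = 242 − 189 = 53.
Row 1 needs 242; the known cells sum to 159, so (1,2) = 83.
The remaining cell in row 2 is (2,1) = 242 − 186 = 56.
Row 4: 53 + 80 + 68 + ? = 242, so (4,2) = 41.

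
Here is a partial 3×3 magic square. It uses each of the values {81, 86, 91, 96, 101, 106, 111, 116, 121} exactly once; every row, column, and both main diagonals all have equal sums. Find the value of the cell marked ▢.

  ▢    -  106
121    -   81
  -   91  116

86

The 9 entries sum to 909, so each line sums to 909/3 = 303.
Row 2 must total 303; the given cells sum to 202, so (2,2) = 101.
Row 3: 91 + 116 + ? = 303, so (3,1) = 96.
Column 1 needs 303; the known cells sum to 217, so (1,1) = 86.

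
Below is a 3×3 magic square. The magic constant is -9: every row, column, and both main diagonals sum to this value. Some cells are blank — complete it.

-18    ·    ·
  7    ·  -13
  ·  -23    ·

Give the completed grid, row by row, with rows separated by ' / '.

Row 2 needs -9; the known cells sum to -6, so (2,2) = -3.
Column 1 must total -9; the given cells sum to -11, so (3,1) = 2.
Using column 2: -3 + (-23) + ? → (1,2) = -9 − (-26) = 17.
Main diagonal needs -9; the known cells sum to -21, so (3,3) = 12.
Anti-diagonal: -3 + 2 + ? = -9, so (1,3) = -8.

-18 17 -8 / 7 -3 -13 / 2 -23 12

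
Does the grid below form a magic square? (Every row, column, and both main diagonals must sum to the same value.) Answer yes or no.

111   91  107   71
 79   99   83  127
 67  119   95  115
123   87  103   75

Row 1: 111 + 91 + 107 + 71 = 380.
Row 2: 79 + 99 + 83 + 127 = 388.
Row 3: 67 + 119 + 95 + 115 = 396.
Row 4: 123 + 87 + 103 + 75 = 388.
Column 1: 111 + 79 + 67 + 123 = 380.
Column 2: 91 + 99 + 119 + 87 = 396.
Column 3: 107 + 83 + 95 + 103 = 388.
Column 4: 71 + 127 + 115 + 75 = 388.
Main diagonal: 111 + 99 + 95 + 75 = 380.
Anti-diagonal: 71 + 83 + 119 + 123 = 396.

No — column 1 sums to 380 but row 2 sums to 388.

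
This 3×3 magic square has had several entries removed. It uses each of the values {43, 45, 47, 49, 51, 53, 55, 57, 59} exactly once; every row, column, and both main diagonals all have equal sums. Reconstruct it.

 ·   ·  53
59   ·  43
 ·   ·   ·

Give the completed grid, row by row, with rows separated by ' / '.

The 9 entries sum to 459, so each line sums to 459/3 = 153.
Row 2 must total 153; the given cells sum to 102, so (2,2) = 51.
Using column 3: 53 + 43 + ? → (3,3) = 153 − 96 = 57.
Main diagonal must total 153; the given cells sum to 108, so (1,1) = 45.
Anti-diagonal needs 153; the known cells sum to 104, so (3,1) = 49.
Using row 1: 45 + 53 + ? → (1,2) = 153 − 98 = 55.
Using row 3: 49 + 57 + ? → (3,2) = 153 − 106 = 47.

45 55 53 / 59 51 43 / 49 47 57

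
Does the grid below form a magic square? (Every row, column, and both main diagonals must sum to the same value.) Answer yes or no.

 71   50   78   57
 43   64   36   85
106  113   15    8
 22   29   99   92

No — column 2 sums to 256 but row 3 sums to 242.

Row 1: 71 + 50 + 78 + 57 = 256.
Row 2: 43 + 64 + 36 + 85 = 228.
Row 3: 106 + 113 + 15 + 8 = 242.
Row 4: 22 + 29 + 99 + 92 = 242.
Column 1: 71 + 43 + 106 + 22 = 242.
Column 2: 50 + 64 + 113 + 29 = 256.
Column 3: 78 + 36 + 15 + 99 = 228.
Column 4: 57 + 85 + 8 + 92 = 242.
Main diagonal: 71 + 64 + 15 + 92 = 242.
Anti-diagonal: 57 + 36 + 113 + 22 = 228.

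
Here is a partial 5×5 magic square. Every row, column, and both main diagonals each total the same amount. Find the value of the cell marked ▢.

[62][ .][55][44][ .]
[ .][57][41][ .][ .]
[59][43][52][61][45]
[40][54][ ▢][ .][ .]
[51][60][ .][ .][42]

63

Row 3 is complete and sums to 260; that is the magic constant.
Column 1 needs 260; the known cells sum to 212, so (2,1) = 48.
From column 2, 260 − (57 + 43 + 54 + 60) gives (1,2) = 46.
Main diagonal: 62 + 57 + 52 + 42 + ? = 260, so (4,4) = 47.
From row 1, 260 − (62 + 46 + 55 + 44) gives (1,5) = 53.
Anti-diagonal: 53 + 52 + 54 + 51 + ? = 260, so (2,4) = 50.
The remaining cell in row 2 is (2,5) = 260 − 196 = 64.
Column 4 needs 260; the known cells sum to 202, so (5,4) = 58.
Column 5 needs 260; the known cells sum to 204, so (4,5) = 56.
Row 4: 40 + 54 + 47 + 56 + ? = 260, so (4,3) = 63.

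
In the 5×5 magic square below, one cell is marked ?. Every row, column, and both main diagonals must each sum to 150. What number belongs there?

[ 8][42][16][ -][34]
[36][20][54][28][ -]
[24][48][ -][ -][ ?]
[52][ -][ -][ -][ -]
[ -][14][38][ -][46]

40

Row 1 needs 150; the known cells sum to 100, so (1,4) = 50.
Using row 2: 36 + 20 + 54 + 28 + ? → (2,5) = 150 − 138 = 12.
Column 1 must total 150; the given cells sum to 120, so (5,1) = 30.
Column 2 needs 150; the known cells sum to 124, so (4,2) = 26.
Anti-diagonal must total 150; the given cells sum to 118, so (3,3) = 32.
The remaining cell in row 5 is (5,4) = 150 − 128 = 22.
Column 3 must total 150; the given cells sum to 140, so (4,3) = 10.
From main diagonal, 150 − (8 + 20 + 32 + 46) gives (4,4) = 44.
Row 4: 52 + 26 + 10 + 44 + ? = 150, so (4,5) = 18.
From column 4, 150 − (50 + 28 + 44 + 22) gives (3,4) = 6.
Using column 5: 34 + 12 + 18 + 46 + ? → (3,5) = 150 − 110 = 40.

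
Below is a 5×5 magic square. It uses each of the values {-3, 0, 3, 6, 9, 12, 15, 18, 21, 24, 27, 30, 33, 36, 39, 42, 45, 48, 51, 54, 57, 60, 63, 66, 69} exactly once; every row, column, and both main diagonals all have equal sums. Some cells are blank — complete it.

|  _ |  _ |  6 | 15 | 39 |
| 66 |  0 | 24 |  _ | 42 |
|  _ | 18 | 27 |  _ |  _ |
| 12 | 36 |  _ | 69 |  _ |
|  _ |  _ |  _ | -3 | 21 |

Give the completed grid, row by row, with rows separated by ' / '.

The 25 entries sum to 825, so each line sums to 825/5 = 165.
From row 2, 165 − (66 + 0 + 24 + 42) gives (2,4) = 33.
Column 4 must total 165; the given cells sum to 114, so (3,4) = 51.
Main diagonal needs 165; the known cells sum to 117, so (1,1) = 48.
Anti-diagonal: 39 + 33 + 27 + 36 + ? = 165, so (5,1) = 30.
Using row 1: 48 + 6 + 15 + 39 + ? → (1,2) = 165 − 108 = 57.
Column 1: 48 + 66 + 12 + 30 + ? = 165, so (3,1) = 9.
Column 2 must total 165; the given cells sum to 111, so (5,2) = 54.
Row 3 must total 165; the given cells sum to 105, so (3,5) = 60.
Row 5: 30 + 54 + (-3) + 21 + ? = 165, so (5,3) = 63.
From column 3, 165 − (6 + 24 + 27 + 63) gives (4,3) = 45.
Column 5 must total 165; the given cells sum to 162, so (4,5) = 3.

48 57 6 15 39 / 66 0 24 33 42 / 9 18 27 51 60 / 12 36 45 69 3 / 30 54 63 -3 21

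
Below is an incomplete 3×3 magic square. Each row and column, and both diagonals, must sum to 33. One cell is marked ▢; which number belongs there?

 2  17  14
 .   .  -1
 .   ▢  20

Main diagonal needs 33; the known cells sum to 22, so (2,2) = 11.
Anti-diagonal must total 33; the given cells sum to 25, so (3,1) = 8.
The remaining cell in row 2 is (2,1) = 33 − 10 = 23.
Row 3 must total 33; the given cells sum to 28, so (3,2) = 5.

5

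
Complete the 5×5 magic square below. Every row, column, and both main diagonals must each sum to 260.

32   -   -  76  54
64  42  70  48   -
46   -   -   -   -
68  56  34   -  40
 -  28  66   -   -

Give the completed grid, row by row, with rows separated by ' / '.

32 60 38 76 54 / 64 42 70 48 36 / 46 74 52 30 58 / 68 56 34 62 40 / 50 28 66 44 72

From row 2, 260 − (64 + 42 + 70 + 48) gives (2,5) = 36.
Row 4 must total 260; the given cells sum to 198, so (4,4) = 62.
Column 1 needs 260; the known cells sum to 210, so (5,1) = 50.
Anti-diagonal needs 260; the known cells sum to 208, so (3,3) = 52.
Using column 3: 70 + 52 + 34 + 66 + ? → (1,3) = 260 − 222 = 38.
Using main diagonal: 32 + 42 + 52 + 62 + ? → (5,5) = 260 − 188 = 72.
Using row 1: 32 + 38 + 76 + 54 + ? → (1,2) = 260 − 200 = 60.
Row 5 needs 260; the known cells sum to 216, so (5,4) = 44.
The remaining cell in column 2 is (3,2) = 260 − 186 = 74.
Column 4 must total 260; the given cells sum to 230, so (3,4) = 30.
From column 5, 260 − (54 + 36 + 40 + 72) gives (3,5) = 58.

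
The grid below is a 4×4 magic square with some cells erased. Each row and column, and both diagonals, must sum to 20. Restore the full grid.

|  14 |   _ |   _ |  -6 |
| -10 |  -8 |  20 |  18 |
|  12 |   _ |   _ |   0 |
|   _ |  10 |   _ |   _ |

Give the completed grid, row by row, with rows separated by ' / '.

14 16 -4 -6 / -10 -8 20 18 / 12 2 6 0 / 4 10 -2 8

Column 1 needs 20; the known cells sum to 16, so (4,1) = 4.
Column 4: -6 + 18 + 0 + ? = 20, so (4,4) = 8.
Using main diagonal: 14 + (-8) + 8 + ? → (3,3) = 20 − 14 = 6.
Anti-diagonal: -6 + 20 + 4 + ? = 20, so (3,2) = 2.
Row 4: 4 + 10 + 8 + ? = 20, so (4,3) = -2.
Column 2: -8 + 2 + 10 + ? = 20, so (1,2) = 16.
The remaining cell in column 3 is (1,3) = 20 − 24 = -4.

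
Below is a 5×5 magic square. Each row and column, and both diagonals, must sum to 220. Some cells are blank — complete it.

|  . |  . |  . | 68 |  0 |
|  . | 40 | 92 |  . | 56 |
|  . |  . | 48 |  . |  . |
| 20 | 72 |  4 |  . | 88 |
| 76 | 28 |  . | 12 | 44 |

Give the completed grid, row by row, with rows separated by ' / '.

From row 4, 220 − (20 + 72 + 4 + 88) gives (4,4) = 36.
Row 5 needs 220; the known cells sum to 160, so (5,3) = 60.
From column 3, 220 − (92 + 48 + 4 + 60) gives (1,3) = 16.
The remaining cell in column 5 is (3,5) = 220 − 188 = 32.
Main diagonal needs 220; the known cells sum to 168, so (1,1) = 52.
Using anti-diagonal: 0 + 48 + 72 + 76 + ? → (2,4) = 220 − 196 = 24.
Using row 1: 52 + 16 + 68 + 0 + ? → (1,2) = 220 − 136 = 84.
From row 2, 220 − (40 + 92 + 24 + 56) gives (2,1) = 8.
From column 1, 220 − (52 + 8 + 20 + 76) gives (3,1) = 64.
Column 2: 84 + 40 + 72 + 28 + ? = 220, so (3,2) = -4.
Column 4: 68 + 24 + 36 + 12 + ? = 220, so (3,4) = 80.

52 84 16 68 0 / 8 40 92 24 56 / 64 -4 48 80 32 / 20 72 4 36 88 / 76 28 60 12 44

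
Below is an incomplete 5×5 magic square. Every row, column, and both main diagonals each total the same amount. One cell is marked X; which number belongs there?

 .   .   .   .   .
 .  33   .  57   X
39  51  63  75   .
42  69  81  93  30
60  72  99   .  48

Row 4 is complete and sums to 315; that is the magic constant.
Using row 3: 39 + 51 + 63 + 75 + ? → (3,5) = 315 − 228 = 87.
Row 5: 60 + 72 + 99 + 48 + ? = 315, so (5,4) = 36.
Column 2: 33 + 51 + 69 + 72 + ? = 315, so (1,2) = 90.
Column 4 needs 315; the known cells sum to 261, so (1,4) = 54.
Main diagonal must total 315; the given cells sum to 237, so (1,1) = 78.
From anti-diagonal, 315 − (57 + 63 + 69 + 60) gives (1,5) = 66.
Row 1 must total 315; the given cells sum to 288, so (1,3) = 27.
Column 1: 78 + 39 + 42 + 60 + ? = 315, so (2,1) = 96.
The remaining cell in column 3 is (2,3) = 315 − 270 = 45.
Column 5 must total 315; the given cells sum to 231, so (2,5) = 84.

84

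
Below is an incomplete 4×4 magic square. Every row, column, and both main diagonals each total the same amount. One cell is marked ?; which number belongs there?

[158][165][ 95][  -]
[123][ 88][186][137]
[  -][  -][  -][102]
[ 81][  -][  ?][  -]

144

Row 2 is complete and sums to 534; that is the magic constant.
Row 1 must total 534; the given cells sum to 418, so (1,4) = 116.
Column 1 needs 534; the known cells sum to 362, so (3,1) = 172.
From column 4, 534 − (116 + 137 + 102) gives (4,4) = 179.
Using main diagonal: 158 + 88 + 179 + ? → (3,3) = 534 − 425 = 109.
Using anti-diagonal: 116 + 186 + 81 + ? → (3,2) = 534 − 383 = 151.
The remaining cell in column 2 is (4,2) = 534 − 404 = 130.
Column 3 must total 534; the given cells sum to 390, so (4,3) = 144.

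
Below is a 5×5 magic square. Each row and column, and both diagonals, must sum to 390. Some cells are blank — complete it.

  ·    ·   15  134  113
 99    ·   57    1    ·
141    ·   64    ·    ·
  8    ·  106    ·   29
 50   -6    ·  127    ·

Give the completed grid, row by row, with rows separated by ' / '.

92 36 15 134 113 / 99 78 57 1 155 / 141 120 64 43 22 / 8 162 106 85 29 / 50 -6 148 127 71

Column 1: 99 + 141 + 8 + 50 + ? = 390, so (1,1) = 92.
Column 3 needs 390; the known cells sum to 242, so (5,3) = 148.
Anti-diagonal must total 390; the given cells sum to 228, so (4,2) = 162.
Row 1 must total 390; the given cells sum to 354, so (1,2) = 36.
The remaining cell in row 4 is (4,4) = 390 − 305 = 85.
Row 5 needs 390; the known cells sum to 319, so (5,5) = 71.
From column 4, 390 − (134 + 1 + 85 + 127) gives (3,4) = 43.
Main diagonal must total 390; the given cells sum to 312, so (2,2) = 78.
From row 2, 390 − (99 + 78 + 57 + 1) gives (2,5) = 155.
From column 2, 390 − (36 + 78 + 162 + (-6)) gives (3,2) = 120.
Column 5 must total 390; the given cells sum to 368, so (3,5) = 22.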